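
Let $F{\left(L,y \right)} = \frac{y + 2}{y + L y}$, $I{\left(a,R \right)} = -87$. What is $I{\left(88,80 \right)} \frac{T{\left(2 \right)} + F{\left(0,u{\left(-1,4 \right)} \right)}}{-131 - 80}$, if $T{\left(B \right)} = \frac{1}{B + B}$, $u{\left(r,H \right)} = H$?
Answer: $\frac{609}{844} \approx 0.72156$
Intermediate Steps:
$F{\left(L,y \right)} = \frac{2 + y}{y + L y}$
$T{\left(B \right)} = \frac{1}{2 B}$
$I{\left(88,80 \right)} \frac{T{\left(2 \right)} + F{\left(0,u{\left(-1,4 \right)} \right)}}{-131 - 80} = - 87 \frac{\frac{1}{2 \cdot 2} + \frac{2 + 4}{4 \left(1 + 0\right)}}{-131 - 80} = - 87 \frac{\frac{1}{2} \cdot \frac{1}{2} + \frac{1}{4} \cdot 1^{-1} \cdot 6}{-211} = - 87 \left(\frac{1}{4} + \frac{1}{4} \cdot 1 \cdot 6\right) \left(- \frac{1}{211}\right) = - 87 \left(\frac{1}{4} + \frac{3}{2}\right) \left(- \frac{1}{211}\right) = - 87 \cdot \frac{7}{4} \left(- \frac{1}{211}\right) = \left(-87\right) \left(- \frac{7}{844}\right) = \frac{609}{844}$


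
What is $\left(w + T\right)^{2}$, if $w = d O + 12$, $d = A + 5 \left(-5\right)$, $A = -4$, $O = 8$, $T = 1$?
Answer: $47961$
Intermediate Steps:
$d = -29$ ($d = -4 + 5 \left(-5\right) = -4 - 25 = -29$)
$w = -220$ ($w = \left(-29\right) 8 + 12 = -232 + 12 = -220$)
$\left(w + T\right)^{2} = \left(-220 + 1\right)^{2} = \left(-219\right)^{2} = 47961$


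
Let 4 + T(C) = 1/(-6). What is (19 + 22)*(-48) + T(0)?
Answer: -11833/6 ≈ -1972.2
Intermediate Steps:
T(C) = -25/6 (T(C) = -4 + 1/(-6) = -4 + 1*(-1/6) = -4 - 1/6 = -25/6)
(19 + 22)*(-48) + T(0) = (19 + 22)*(-48) - 25/6 = 41*(-48) - 25/6 = -1968 - 25/6 = -11833/6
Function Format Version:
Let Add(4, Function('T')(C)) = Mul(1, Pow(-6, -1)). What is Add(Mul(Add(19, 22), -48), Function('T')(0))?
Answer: Rational(-11833, 6) ≈ -1972.2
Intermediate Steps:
Function('T')(C) = Rational(-25, 6) (Function('T')(C) = Add(-4, Mul(1, Pow(-6, -1))) = Add(-4, Mul(1, Rational(-1, 6))) = Add(-4, Rational(-1, 6)) = Rational(-25, 6))
Add(Mul(Add(19, 22), -48), Function('T')(0)) = Add(Mul(Add(19, 22), -48), Rational(-25, 6)) = Add(Mul(41, -48), Rational(-25, 6)) = Add(-1968, Rational(-25, 6)) = Rational(-11833, 6)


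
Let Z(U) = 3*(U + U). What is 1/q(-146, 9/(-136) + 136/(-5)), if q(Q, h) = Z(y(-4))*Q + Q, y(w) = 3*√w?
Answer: -1/189362 + 18*I/94681 ≈ -5.2809e-6 + 0.00019011*I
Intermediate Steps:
Z(U) = 6*U (Z(U) = 3*(2*U) = 6*U)
q(Q, h) = Q + 36*I*Q (q(Q, h) = (6*(3*√(-4)))*Q + Q = (6*(3*(2*I)))*Q + Q = (6*(6*I))*Q + Q = (36*I)*Q + Q = 36*I*Q + Q = Q + 36*I*Q)
1/q(-146, 9/(-136) + 136/(-5)) = 1/(-146*(1 + 36*I)) = 1/(-146 - 5256*I) = (-146 + 5256*I)/27646852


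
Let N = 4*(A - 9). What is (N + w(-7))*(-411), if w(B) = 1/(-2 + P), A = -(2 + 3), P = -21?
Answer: 529779/23 ≈ 23034.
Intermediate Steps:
A = -5 (A = -1*5 = -5)
w(B) = -1/23 (w(B) = 1/(-2 - 21) = 1/(-23) = -1/23)
N = -56 (N = 4*(-5 - 9) = 4*(-14) = -56)
(N + w(-7))*(-411) = (-56 - 1/23)*(-411) = -1289/23*(-411) = 529779/23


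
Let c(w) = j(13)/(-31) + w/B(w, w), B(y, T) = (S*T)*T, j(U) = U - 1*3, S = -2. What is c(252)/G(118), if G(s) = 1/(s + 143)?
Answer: -147059/1736 ≈ -84.711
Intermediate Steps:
j(U) = -3 + U (j(U) = U - 3 = -3 + U)
B(y, T) = -2*T² (B(y, T) = (-2*T)*T = -2*T²)
G(s) = 1/(143 + s)
c(w) = -10/31 - 1/(2*w) (c(w) = (-3 + 13)/(-31) + w/((-2*w²)) = 10*(-1/31) + w*(-1/(2*w²)) = -10/31 - 1/(2*w))
c(252)/G(118) = ((1/62)*(-31 - 20*252)/252)/(1/(143 + 118)) = ((1/62)*(1/252)*(-31 - 5040))/(1/261) = ((1/62)*(1/252)*(-5071))/(1/261) = -5071/15624*261 = -147059/1736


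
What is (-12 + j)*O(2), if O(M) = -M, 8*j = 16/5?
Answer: 116/5 ≈ 23.200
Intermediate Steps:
j = 2/5 (j = (16/5)/8 = (16*(1/5))/8 = (1/8)*(16/5) = 2/5 ≈ 0.40000)
(-12 + j)*O(2) = (-12 + 2/5)*(-1*2) = -58/5*(-2) = 116/5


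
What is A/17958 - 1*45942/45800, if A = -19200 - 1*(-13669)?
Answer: -269586559/205619100 ≈ -1.3111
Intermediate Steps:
A = -5531 (A = -19200 + 13669 = -5531)
A/17958 - 1*45942/45800 = -5531/17958 - 1*45942/45800 = -5531*1/17958 - 45942*1/45800 = -5531/17958 - 22971/22900 = -269586559/205619100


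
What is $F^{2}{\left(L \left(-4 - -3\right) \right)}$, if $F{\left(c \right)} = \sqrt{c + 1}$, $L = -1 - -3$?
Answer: $-1$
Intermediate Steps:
$L = 2$ ($L = -1 + 3 = 2$)
$F{\left(c \right)} = \sqrt{1 + c}$
$F^{2}{\left(L \left(-4 - -3\right) \right)} = \left(\sqrt{1 + 2 \left(-4 - -3\right)}\right)^{2} = \left(\sqrt{1 + 2 \left(-4 + 3\right)}\right)^{2} = \left(\sqrt{1 + 2 \left(-1\right)}\right)^{2} = \left(\sqrt{1 - 2}\right)^{2} = \left(\sqrt{-1}\right)^{2} = i^{2} = -1$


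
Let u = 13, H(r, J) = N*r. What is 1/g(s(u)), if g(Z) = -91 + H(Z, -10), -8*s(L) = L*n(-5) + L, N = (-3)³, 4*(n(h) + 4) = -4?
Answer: -2/533 ≈ -0.0037523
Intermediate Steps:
n(h) = -5 (n(h) = -4 + (¼)*(-4) = -4 - 1 = -5)
N = -27
H(r, J) = -27*r
s(L) = L/2 (s(L) = -(L*(-5) + L)/8 = -(-5*L + L)/8 = -(-1)*L/2 = L/2)
g(Z) = -91 - 27*Z
1/g(s(u)) = 1/(-91 - 27*13/2) = 1/(-91 - 351/2) = 1/(-533/2) = -2/533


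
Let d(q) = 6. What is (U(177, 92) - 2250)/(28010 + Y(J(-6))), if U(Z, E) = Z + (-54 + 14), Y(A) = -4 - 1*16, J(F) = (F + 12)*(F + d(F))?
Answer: -2113/27990 ≈ -0.075491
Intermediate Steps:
J(F) = (6 + F)*(12 + F) (J(F) = (F + 12)*(F + 6) = (12 + F)*(6 + F) = (6 + F)*(12 + F))
Y(A) = -20 (Y(A) = -4 - 16 = -20)
U(Z, E) = -40 + Z (U(Z, E) = Z - 40 = -40 + Z)
(U(177, 92) - 2250)/(28010 + Y(J(-6))) = ((-40 + 177) - 2250)/(28010 - 20) = (137 - 2250)/27990 = -2113*1/27990 = -2113/27990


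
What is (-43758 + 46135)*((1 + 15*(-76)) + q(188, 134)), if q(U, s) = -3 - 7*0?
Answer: -2714534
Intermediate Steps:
q(U, s) = -3 (q(U, s) = -3 + 0 = -3)
(-43758 + 46135)*((1 + 15*(-76)) + q(188, 134)) = (-43758 + 46135)*((1 + 15*(-76)) - 3) = 2377*((1 - 1140) - 3) = 2377*(-1139 - 3) = 2377*(-1142) = -2714534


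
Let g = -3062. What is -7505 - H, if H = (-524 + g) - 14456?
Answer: 10537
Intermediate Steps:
H = -18042 (H = (-524 - 3062) - 14456 = -3586 - 14456 = -18042)
-7505 - H = -7505 - 1*(-18042) = -7505 + 18042 = 10537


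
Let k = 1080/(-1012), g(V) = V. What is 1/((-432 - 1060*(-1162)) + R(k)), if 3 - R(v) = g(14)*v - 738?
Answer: 253/311707117 ≈ 8.1166e-7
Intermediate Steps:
k = -270/253 (k = 1080*(-1/1012) = -270/253 ≈ -1.0672)
R(v) = 741 - 14*v (R(v) = 3 - (14*v - 738) = 3 - (-738 + 14*v) = 3 + (738 - 14*v) = 741 - 14*v)
1/((-432 - 1060*(-1162)) + R(k)) = 1/((-432 - 1060*(-1162)) + (741 - 14*(-270/253))) = 1/((-432 + 1231720) + (741 + 3780/253)) = 1/(1231288 + 191253/253) = 1/(311707117/253) = 253/311707117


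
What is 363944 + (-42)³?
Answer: 289856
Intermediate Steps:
363944 + (-42)³ = 363944 - 74088 = 289856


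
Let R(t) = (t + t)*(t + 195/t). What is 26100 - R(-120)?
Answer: -3090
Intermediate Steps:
R(t) = 2*t*(t + 195/t) (R(t) = (2*t)*(t + 195/t) = 2*t*(t + 195/t))
26100 - R(-120) = 26100 - (390 + 2*(-120)²) = 26100 - (390 + 2*14400) = 26100 - (390 + 28800) = 26100 - 1*29190 = 26100 - 29190 = -3090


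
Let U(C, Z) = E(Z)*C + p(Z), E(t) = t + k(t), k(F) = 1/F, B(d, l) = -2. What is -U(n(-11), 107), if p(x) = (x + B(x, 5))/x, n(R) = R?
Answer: 125845/107 ≈ 1176.1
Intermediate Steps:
k(F) = 1/F
p(x) = (-2 + x)/x (p(x) = (x - 2)/x = (-2 + x)/x)
E(t) = t + 1/t
U(C, Z) = C*(Z + 1/Z) + (-2 + Z)/Z (U(C, Z) = (Z + 1/Z)*C + (-2 + Z)/Z = C*(Z + 1/Z) + (-2 + Z)/Z)
-U(n(-11), 107) = -(-2 + 107 - 11*(1 + 107**2))/107 = -(-2 + 107 - 11*(1 + 11449))/107 = -(-2 + 107 - 11*11450)/107 = -(-2 + 107 - 125950)/107 = -(-125845)/107 = -1*(-125845/107) = 125845/107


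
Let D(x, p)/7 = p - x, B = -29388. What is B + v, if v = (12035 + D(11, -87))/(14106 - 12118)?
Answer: -58411995/1988 ≈ -29382.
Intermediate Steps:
D(x, p) = -7*x + 7*p (D(x, p) = 7*(p - x) = -7*x + 7*p)
v = 11349/1988 (v = (12035 + (-7*11 + 7*(-87)))/(14106 - 12118) = (12035 + (-77 - 609))/1988 = (12035 - 686)*(1/1988) = 11349*(1/1988) = 11349/1988 ≈ 5.7088)
B + v = -29388 + 11349/1988 = -58411995/1988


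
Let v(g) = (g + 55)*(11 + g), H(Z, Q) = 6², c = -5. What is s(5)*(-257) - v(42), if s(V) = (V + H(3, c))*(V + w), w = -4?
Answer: -15678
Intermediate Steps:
H(Z, Q) = 36
v(g) = (11 + g)*(55 + g) (v(g) = (55 + g)*(11 + g) = (11 + g)*(55 + g))
s(V) = (-4 + V)*(36 + V) (s(V) = (V + 36)*(V - 4) = (36 + V)*(-4 + V) = (-4 + V)*(36 + V))
s(5)*(-257) - v(42) = (-144 + 5² + 32*5)*(-257) - (605 + 42² + 66*42) = (-144 + 25 + 160)*(-257) - (605 + 1764 + 2772) = 41*(-257) - 1*5141 = -10537 - 5141 = -15678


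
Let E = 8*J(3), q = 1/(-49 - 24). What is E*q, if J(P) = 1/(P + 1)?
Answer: -2/73 ≈ -0.027397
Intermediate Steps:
q = -1/73 (q = 1/(-73) = -1/73 ≈ -0.013699)
J(P) = 1/(1 + P)
E = 2 (E = 8/(1 + 3) = 8/4 = 8*(1/4) = 2)
E*q = 2*(-1/73) = -2/73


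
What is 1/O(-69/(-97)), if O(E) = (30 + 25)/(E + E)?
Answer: 138/5335 ≈ 0.025867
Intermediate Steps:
O(E) = 55/(2*E) (O(E) = 55/((2*E)) = 55*(1/(2*E)) = 55/(2*E))
1/O(-69/(-97)) = 1/(55/(2*((-69/(-97))))) = 1/(55/(2*((-69*(-1/97))))) = 1/(55/(2*(69/97))) = 1/((55/2)*(97/69)) = 1/(5335/138) = 138/5335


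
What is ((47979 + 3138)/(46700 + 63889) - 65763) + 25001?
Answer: -1502592567/36863 ≈ -40762.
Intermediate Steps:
((47979 + 3138)/(46700 + 63889) - 65763) + 25001 = (51117/110589 - 65763) + 25001 = (51117*(1/110589) - 65763) + 25001 = (17039/36863 - 65763) + 25001 = -2424204430/36863 + 25001 = -1502592567/36863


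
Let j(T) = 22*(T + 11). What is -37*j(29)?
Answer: -32560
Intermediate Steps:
j(T) = 242 + 22*T (j(T) = 22*(11 + T) = 242 + 22*T)
-37*j(29) = -37*(242 + 22*29) = -37*(242 + 638) = -37*880 = -32560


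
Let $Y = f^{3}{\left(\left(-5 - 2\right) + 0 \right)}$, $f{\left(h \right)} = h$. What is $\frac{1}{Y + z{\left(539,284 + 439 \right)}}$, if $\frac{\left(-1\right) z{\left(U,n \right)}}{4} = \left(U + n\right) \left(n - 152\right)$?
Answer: $- \frac{1}{2882751} \approx -3.4689 \cdot 10^{-7}$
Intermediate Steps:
$Y = -343$ ($Y = \left(\left(-5 - 2\right) + 0\right)^{3} = \left(-7 + 0\right)^{3} = \left(-7\right)^{3} = -343$)
$z{\left(U,n \right)} = - 4 \left(-152 + n\right) \left(U + n\right)$ ($z{\left(U,n \right)} = - 4 \left(U + n\right) \left(n - 152\right) = - 4 \left(U + n\right) \left(-152 + n\right) = - 4 \left(-152 + n\right) \left(U + n\right)$)
$\frac{1}{Y + z{\left(539,284 + 439 \right)}} = \frac{1}{-343 + \left(- 4 \left(284 + 439\right)^{2} + 608 \cdot 539 + 608 \left(284 + 439\right) - 2156 \left(284 + 439\right)\right)} = \frac{1}{-343 + \left(- 4 \cdot 723^{2} + 327712 + 608 \cdot 723 - 2156 \cdot 723\right)} = \frac{1}{-343 + \left(\left(-4\right) 522729 + 327712 + 439584 - 1558788\right)} = \frac{1}{-343 + \left(-2090916 + 327712 + 439584 - 1558788\right)} = \frac{1}{-343 - 2882408} = \frac{1}{-2882751} = - \frac{1}{2882751}$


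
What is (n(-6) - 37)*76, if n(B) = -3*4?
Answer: -3724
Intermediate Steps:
n(B) = -12
(n(-6) - 37)*76 = (-12 - 37)*76 = -49*76 = -3724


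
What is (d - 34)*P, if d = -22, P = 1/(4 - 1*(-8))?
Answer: -14/3 ≈ -4.6667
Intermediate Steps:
P = 1/12 (P = 1/(4 + 8) = 1/12 ≈ 0.083333)
(d - 34)*P = (-22 - 34)*(1/12) = -56*1/12 = -14/3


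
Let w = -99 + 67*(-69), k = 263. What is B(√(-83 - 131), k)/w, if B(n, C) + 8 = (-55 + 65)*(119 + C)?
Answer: -1906/2361 ≈ -0.80729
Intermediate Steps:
w = -4722 (w = -99 - 4623 = -4722)
B(n, C) = 1182 + 10*C (B(n, C) = -8 + (-55 + 65)*(119 + C) = -8 + 10*(119 + C) = -8 + (1190 + 10*C) = 1182 + 10*C)
B(√(-83 - 131), k)/w = (1182 + 10*263)/(-4722) = (1182 + 2630)*(-1/4722) = 3812*(-1/4722) = -1906/2361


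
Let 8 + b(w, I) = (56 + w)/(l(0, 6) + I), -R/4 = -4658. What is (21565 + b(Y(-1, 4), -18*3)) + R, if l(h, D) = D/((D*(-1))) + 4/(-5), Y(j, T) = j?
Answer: 11212456/279 ≈ 40188.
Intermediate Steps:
R = 18632 (R = -4*(-4658) = 18632)
l(h, D) = -9/5 (l(h, D) = D/((-D)) + 4*(-⅕) = D*(-1/D) - ⅘ = -1 - ⅘ = -9/5)
b(w, I) = -8 + (56 + w)/(-9/5 + I)
(21565 + b(Y(-1, 4), -18*3)) + R = (21565 + (352 - (-720)*3 + 5*(-1))/(-9 + 5*(-18*3))) + 18632 = (21565 + (352 - 40*(-54) - 5)/(-9 + 5*(-54))) + 18632 = (21565 + (352 + 2160 - 5)/(-9 - 270)) + 18632 = (21565 + 2507/(-279)) + 18632 = (21565 - 1/279*2507) + 18632 = (21565 - 2507/279) + 18632 = 6014128/279 + 18632 = 11212456/279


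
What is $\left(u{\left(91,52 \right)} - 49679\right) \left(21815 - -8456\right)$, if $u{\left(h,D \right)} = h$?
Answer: $-1501078348$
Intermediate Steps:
$\left(u{\left(91,52 \right)} - 49679\right) \left(21815 - -8456\right) = \left(91 - 49679\right) \left(21815 - -8456\right) = - 49588 \left(21815 + 8456\right) = \left(-49588\right) 30271 = -1501078348$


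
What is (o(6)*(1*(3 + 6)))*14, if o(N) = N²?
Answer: 4536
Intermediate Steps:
(o(6)*(1*(3 + 6)))*14 = (6²*(1*(3 + 6)))*14 = (36*(1*9))*14 = (36*9)*14 = 324*14 = 4536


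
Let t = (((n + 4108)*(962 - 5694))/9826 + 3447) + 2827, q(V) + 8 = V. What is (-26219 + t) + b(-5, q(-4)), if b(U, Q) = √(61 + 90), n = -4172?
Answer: -97838361/4913 + √151 ≈ -19902.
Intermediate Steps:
q(V) = -8 + V
b(U, Q) = √151
t = 30975586/4913 (t = (((-4172 + 4108)*(962 - 5694))/9826 + 3447) + 2827 = (-64*(-4732)*(1/9826) + 3447) + 2827 = (302848*(1/9826) + 3447) + 2827 = (151424/4913 + 3447) + 2827 = 17086535/4913 + 2827 = 30975586/4913 ≈ 6304.8)
(-26219 + t) + b(-5, q(-4)) = (-26219 + 30975586/4913) + √151 = -97838361/4913 + √151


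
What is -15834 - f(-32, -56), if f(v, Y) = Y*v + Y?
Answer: -17570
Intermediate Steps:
f(v, Y) = Y + Y*v
-15834 - f(-32, -56) = -15834 - (-56)*(1 - 32) = -15834 - (-56)*(-31) = -15834 - 1*1736 = -15834 - 1736 = -17570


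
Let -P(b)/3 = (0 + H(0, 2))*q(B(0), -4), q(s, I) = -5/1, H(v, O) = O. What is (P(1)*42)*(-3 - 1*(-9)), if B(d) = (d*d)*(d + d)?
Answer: 7560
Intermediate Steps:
B(d) = 2*d³ (B(d) = d²*(2*d) = 2*d³)
q(s, I) = -5 (q(s, I) = -5*1 = -5)
P(b) = 30 (P(b) = -3*(0 + 2)*(-5) = -6*(-5) = -3*(-10) = 30)
(P(1)*42)*(-3 - 1*(-9)) = (30*42)*(-3 - 1*(-9)) = 1260*(-3 + 9) = 1260*6 = 7560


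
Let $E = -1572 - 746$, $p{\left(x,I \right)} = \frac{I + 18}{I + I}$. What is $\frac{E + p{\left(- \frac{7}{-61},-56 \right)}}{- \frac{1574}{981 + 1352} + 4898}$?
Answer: $- \frac{15936723}{33675040} \approx -0.47325$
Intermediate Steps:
$p{\left(x,I \right)} = \frac{18 + I}{2 I}$
$E = -2318$
$\frac{E + p{\left(- \frac{7}{-61},-56 \right)}}{- \frac{1574}{981 + 1352} + 4898} = \frac{-2318 + \frac{18 - 56}{2 \left(-56\right)}}{- \frac{1574}{981 + 1352} + 4898} = \frac{-2318 + \frac{1}{2} \left(- \frac{1}{56}\right) \left(-38\right)}{- \frac{1574}{2333} + 4898} = \frac{-2318 + \frac{19}{56}}{\left(-1574\right) \frac{1}{2333} + 4898} = - \frac{129789}{56 \left(- \frac{1574}{2333} + 4898\right)} = - \frac{129789}{56 \cdot \frac{11425460}{2333}} = \left(- \frac{129789}{56}\right) \frac{2333}{11425460} = - \frac{15936723}{33675040}$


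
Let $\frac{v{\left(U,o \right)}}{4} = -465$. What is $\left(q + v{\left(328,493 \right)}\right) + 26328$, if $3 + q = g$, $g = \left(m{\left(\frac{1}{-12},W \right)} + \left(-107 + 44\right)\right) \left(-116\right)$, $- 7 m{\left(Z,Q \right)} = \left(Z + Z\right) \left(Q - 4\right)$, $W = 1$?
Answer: $\frac{222469}{7} \approx 31781.0$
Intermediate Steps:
$v{\left(U,o \right)} = -1860$ ($v{\left(U,o \right)} = 4 \left(-465\right) = -1860$)
$m{\left(Z,Q \right)} = - \frac{2 Z \left(-4 + Q\right)}{7}$ ($m{\left(Z,Q \right)} = - \frac{\left(Z + Z\right) \left(Q - 4\right)}{7} = - \frac{2 Z \left(-4 + Q\right)}{7}$)
$g = \frac{51214}{7}$ ($g = \left(\frac{2 \left(4 - 1\right)}{7 \left(-12\right)} + \left(-107 + 44\right)\right) \left(-116\right) = \left(\frac{2}{7} \left(- \frac{1}{12}\right) \left(4 - 1\right) - 63\right) \left(-116\right) = \left(\frac{2}{7} \left(- \frac{1}{12}\right) 3 - 63\right) \left(-116\right) = \left(- \frac{1}{14} - 63\right) \left(-116\right) = \left(- \frac{883}{14}\right) \left(-116\right) = \frac{51214}{7} \approx 7316.3$)
$q = \frac{51193}{7}$ ($q = -3 + \frac{51214}{7} = \frac{51193}{7} \approx 7313.3$)
$\left(q + v{\left(328,493 \right)}\right) + 26328 = \left(\frac{51193}{7} - 1860\right) + 26328 = \frac{38173}{7} + 26328 = \frac{222469}{7}$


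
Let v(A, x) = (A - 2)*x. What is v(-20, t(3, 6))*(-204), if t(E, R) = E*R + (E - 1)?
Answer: 89760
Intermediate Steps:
t(E, R) = -1 + E + E*R (t(E, R) = E*R + (-1 + E) = -1 + E + E*R)
v(A, x) = x*(-2 + A) (v(A, x) = (-2 + A)*x = x*(-2 + A))
v(-20, t(3, 6))*(-204) = ((-1 + 3 + 3*6)*(-2 - 20))*(-204) = ((-1 + 3 + 18)*(-22))*(-204) = (20*(-22))*(-204) = -440*(-204) = 89760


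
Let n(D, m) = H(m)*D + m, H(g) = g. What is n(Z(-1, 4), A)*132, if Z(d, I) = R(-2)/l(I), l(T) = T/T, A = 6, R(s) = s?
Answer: -792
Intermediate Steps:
l(T) = 1
Z(d, I) = -2 (Z(d, I) = -2/1 = -2*1 = -2)
n(D, m) = m + D*m (n(D, m) = m*D + m = D*m + m = m + D*m)
n(Z(-1, 4), A)*132 = (6*(1 - 2))*132 = (6*(-1))*132 = -6*132 = -792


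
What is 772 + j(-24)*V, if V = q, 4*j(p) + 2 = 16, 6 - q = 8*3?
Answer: 709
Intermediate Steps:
q = -18 (q = 6 - 8*3 = 6 - 1*24 = 6 - 24 = -18)
j(p) = 7/2 (j(p) = -1/2 + (1/4)*16 = -1/2 + 4 = 7/2)
V = -18
772 + j(-24)*V = 772 + (7/2)*(-18) = 772 - 63 = 709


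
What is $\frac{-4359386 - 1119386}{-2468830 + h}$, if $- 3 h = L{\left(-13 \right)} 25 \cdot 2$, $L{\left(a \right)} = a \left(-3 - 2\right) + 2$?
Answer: $\frac{4109079}{1852460} \approx 2.2182$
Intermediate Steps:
$L{\left(a \right)} = 2 - 5 a$ ($L{\left(a \right)} = a \left(-5\right) + 2 = - 5 a + 2 = 2 - 5 a$)
$h = - \frac{3350}{3}$ ($h = - \frac{\left(2 - -65\right) 25 \cdot 2}{3} = - \frac{\left(2 + 65\right) 25 \cdot 2}{3} = - \frac{67 \cdot 25 \cdot 2}{3} = - \frac{1675 \cdot 2}{3} = \left(- \frac{1}{3}\right) 3350 = - \frac{3350}{3} \approx -1116.7$)
$\frac{-4359386 - 1119386}{-2468830 + h} = \frac{-4359386 - 1119386}{-2468830 - \frac{3350}{3}} = - \frac{5478772}{- \frac{7409840}{3}} = \left(-5478772\right) \left(- \frac{3}{7409840}\right) = \frac{4109079}{1852460}$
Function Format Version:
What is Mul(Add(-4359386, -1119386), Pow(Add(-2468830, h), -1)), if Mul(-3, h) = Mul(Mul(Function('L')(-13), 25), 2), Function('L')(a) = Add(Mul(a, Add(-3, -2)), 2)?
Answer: Rational(4109079, 1852460) ≈ 2.2182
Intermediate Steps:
Function('L')(a) = Add(2, Mul(-5, a)) (Function('L')(a) = Add(Mul(a, -5), 2) = Add(Mul(-5, a), 2) = Add(2, Mul(-5, a)))
h = Rational(-3350, 3) (h = Mul(Rational(-1, 3), Mul(Mul(Add(2, Mul(-5, -13)), 25), 2)) = Mul(Rational(-1, 3), Mul(Mul(Add(2, 65), 25), 2)) = Mul(Rational(-1, 3), Mul(Mul(67, 25), 2)) = Mul(Rational(-1, 3), Mul(1675, 2)) = Mul(Rational(-1, 3), 3350) = Rational(-3350, 3) ≈ -1116.7)
Mul(Add(-4359386, -1119386), Pow(Add(-2468830, h), -1)) = Mul(Add(-4359386, -1119386), Pow(Add(-2468830, Rational(-3350, 3)), -1)) = Mul(-5478772, Pow(Rational(-7409840, 3), -1)) = Mul(-5478772, Rational(-3, 7409840)) = Rational(4109079, 1852460)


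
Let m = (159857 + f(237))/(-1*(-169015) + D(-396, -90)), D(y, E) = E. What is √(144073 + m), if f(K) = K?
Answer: √164449782269583/33785 ≈ 379.57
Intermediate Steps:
m = 160094/168925 (m = (159857 + 237)/(-1*(-169015) - 90) = 160094/(169015 - 90) = 160094/168925 ≈ 0.94772)
√(144073 + m) = √(144073 + 160094/168925) = √(24337691619/168925) = √164449782269583/33785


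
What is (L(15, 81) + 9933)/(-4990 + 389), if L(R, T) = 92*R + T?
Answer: -11394/4601 ≈ -2.4764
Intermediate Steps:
L(R, T) = T + 92*R
(L(15, 81) + 9933)/(-4990 + 389) = ((81 + 92*15) + 9933)/(-4990 + 389) = ((81 + 1380) + 9933)/(-4601) = (1461 + 9933)*(-1/4601) = 11394*(-1/4601) = -11394/4601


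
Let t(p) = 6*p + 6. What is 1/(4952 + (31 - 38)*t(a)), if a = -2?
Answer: 1/4994 ≈ 0.00020024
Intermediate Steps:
t(p) = 6 + 6*p
1/(4952 + (31 - 38)*t(a)) = 1/(4952 + (31 - 38)*(6 + 6*(-2))) = 1/(4952 - 7*(6 - 12)) = 1/(4952 - 7*(-6)) = 1/(4952 + 42) = 1/4994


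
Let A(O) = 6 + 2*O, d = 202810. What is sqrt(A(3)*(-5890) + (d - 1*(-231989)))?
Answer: 7*sqrt(7431) ≈ 603.42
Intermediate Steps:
sqrt(A(3)*(-5890) + (d - 1*(-231989))) = sqrt((6 + 2*3)*(-5890) + (202810 - 1*(-231989))) = sqrt((6 + 6)*(-5890) + (202810 + 231989)) = sqrt(12*(-5890) + 434799) = sqrt(-70680 + 434799) = sqrt(364119) = 7*sqrt(7431)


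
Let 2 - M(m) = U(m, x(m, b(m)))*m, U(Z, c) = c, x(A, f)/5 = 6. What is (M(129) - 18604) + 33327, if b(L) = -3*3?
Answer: 10855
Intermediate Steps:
b(L) = -9
x(A, f) = 30 (x(A, f) = 5*6 = 30)
M(m) = 2 - 30*m
(M(129) - 18604) + 33327 = ((2 - 30*129) - 18604) + 33327 = ((2 - 3870) - 18604) + 33327 = (-3868 - 18604) + 33327 = -22472 + 33327 = 10855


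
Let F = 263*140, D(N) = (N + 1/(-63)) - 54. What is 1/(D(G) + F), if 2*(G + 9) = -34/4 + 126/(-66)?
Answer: 2772/101875933 ≈ 2.7210e-5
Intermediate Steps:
G = -625/44 (G = -9 + (-34/4 + 126/(-66))/2 = -9 + (-34*¼ + 126*(-1/66))/2 = -9 + (-17/2 - 21/11)/2 = -9 + (½)*(-229/22) = -9 - 229/44 = -625/44 ≈ -14.205)
D(N) = -3403/63 + N (D(N) = (N - 1/63) - 54 = (-1/63 + N) - 54 = -3403/63 + N)
F = 36820
1/(D(G) + F) = 1/((-3403/63 - 625/44) + 36820) = 1/(-189107/2772 + 36820) = 1/(101875933/2772) = 2772/101875933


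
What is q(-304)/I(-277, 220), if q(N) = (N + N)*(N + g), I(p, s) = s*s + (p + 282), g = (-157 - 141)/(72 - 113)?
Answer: 1056704/283515 ≈ 3.7272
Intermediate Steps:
g = 298/41 (g = -298/(-41) = -298*(-1/41) = 298/41 ≈ 7.2683)
I(p, s) = 282 + p + s² (I(p, s) = s² + (282 + p) = 282 + p + s²)
q(N) = 2*N*(298/41 + N) (q(N) = (N + N)*(N + 298/41) = (2*N)*(298/41 + N) = 2*N*(298/41 + N))
q(-304)/I(-277, 220) = ((2/41)*(-304)*(298 + 41*(-304)))/(282 - 277 + 220²) = ((2/41)*(-304)*(298 - 12464))/(282 - 277 + 48400) = ((2/41)*(-304)*(-12166))/48405 = (7396928/41)*(1/48405) = 1056704/283515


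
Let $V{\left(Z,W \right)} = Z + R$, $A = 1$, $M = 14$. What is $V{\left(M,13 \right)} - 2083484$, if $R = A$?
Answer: $-2083469$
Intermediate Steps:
$R = 1$
$V{\left(Z,W \right)} = 1 + Z$ ($V{\left(Z,W \right)} = Z + 1 = 1 + Z$)
$V{\left(M,13 \right)} - 2083484 = \left(1 + 14\right) - 2083484 = 15 - 2083484 = -2083469$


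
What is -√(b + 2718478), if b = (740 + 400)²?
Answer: -√4018078 ≈ -2004.5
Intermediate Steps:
b = 1299600 (b = 1140² = 1299600)
-√(b + 2718478) = -√(1299600 + 2718478) = -√4018078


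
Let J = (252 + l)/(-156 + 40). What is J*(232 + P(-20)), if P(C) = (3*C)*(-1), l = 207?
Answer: -33507/29 ≈ -1155.4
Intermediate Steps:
P(C) = -3*C
J = -459/116 (J = (252 + 207)/(-156 + 40) = 459/(-116) = 459*(-1/116) = -459/116 ≈ -3.9569)
J*(232 + P(-20)) = -459*(232 - 3*(-20))/116 = -459*(232 + 60)/116 = -459/116*292 = -33507/29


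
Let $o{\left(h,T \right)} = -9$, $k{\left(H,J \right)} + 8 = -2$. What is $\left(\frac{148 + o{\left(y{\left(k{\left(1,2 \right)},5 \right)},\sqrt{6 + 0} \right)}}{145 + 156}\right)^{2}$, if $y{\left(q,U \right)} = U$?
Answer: $\frac{19321}{90601} \approx 0.21325$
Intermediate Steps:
$k{\left(H,J \right)} = -10$ ($k{\left(H,J \right)} = -8 - 2 = -10$)
$\left(\frac{148 + o{\left(y{\left(k{\left(1,2 \right)},5 \right)},\sqrt{6 + 0} \right)}}{145 + 156}\right)^{2} = \left(\frac{148 - 9}{145 + 156}\right)^{2} = \left(\frac{139}{301}\right)^{2} = \frac{19321}{90601}$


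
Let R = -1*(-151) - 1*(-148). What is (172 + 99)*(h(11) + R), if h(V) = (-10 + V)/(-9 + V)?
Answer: 162329/2 ≈ 81165.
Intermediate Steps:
h(V) = (-10 + V)/(-9 + V)
R = 299 (R = 151 + 148 = 299)
(172 + 99)*(h(11) + R) = (172 + 99)*((-10 + 11)/(-9 + 11) + 299) = 271*(1/2 + 299) = 271*(599/2) = 162329/2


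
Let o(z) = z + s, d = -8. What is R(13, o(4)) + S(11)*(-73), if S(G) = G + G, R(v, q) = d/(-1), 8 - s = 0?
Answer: -1598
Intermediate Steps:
s = 8 (s = 8 - 1*0 = 8 + 0 = 8)
o(z) = 8 + z (o(z) = z + 8 = 8 + z)
R(v, q) = 8 (R(v, q) = -8/(-1) = -8*(-1) = 8)
S(G) = 2*G
R(13, o(4)) + S(11)*(-73) = 8 + (2*11)*(-73) = 8 + 22*(-73) = 8 - 1606 = -1598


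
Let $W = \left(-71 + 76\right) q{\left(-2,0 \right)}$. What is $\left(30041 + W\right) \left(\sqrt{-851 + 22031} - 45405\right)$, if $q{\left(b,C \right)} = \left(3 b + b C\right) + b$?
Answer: $-1362195405 + 60002 \sqrt{5295} \approx -1.3578 \cdot 10^{9}$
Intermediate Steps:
$q{\left(b,C \right)} = 4 b + C b$ ($q{\left(b,C \right)} = \left(3 b + C b\right) + b = 4 b + C b$)
$W = -40$ ($W = \left(-71 + 76\right) \left(- 2 \left(4 + 0\right)\right) = 5 \left(\left(-2\right) 4\right) = 5 \left(-8\right) = -40$)
$\left(30041 + W\right) \left(\sqrt{-851 + 22031} - 45405\right) = \left(30041 - 40\right) \left(\sqrt{-851 + 22031} - 45405\right) = 30001 \left(\sqrt{21180} - 45405\right) = 30001 \left(2 \sqrt{5295} - 45405\right) = 30001 \left(-45405 + 2 \sqrt{5295}\right) = -1362195405 + 60002 \sqrt{5295}$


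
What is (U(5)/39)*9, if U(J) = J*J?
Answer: 75/13 ≈ 5.7692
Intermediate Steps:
U(J) = J²
(U(5)/39)*9 = (5²/39)*9 = (25*(1/39))*9 = (25/39)*9 = 75/13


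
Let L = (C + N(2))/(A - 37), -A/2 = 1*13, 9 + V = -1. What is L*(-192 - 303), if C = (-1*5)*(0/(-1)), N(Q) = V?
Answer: -550/7 ≈ -78.571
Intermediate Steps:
V = -10 (V = -9 - 1 = -10)
N(Q) = -10
A = -26 (A = -2*13 = -26)
C = 0 (C = -0*(-1) = -5*0 = 0)
L = 10/63 (L = (0 - 10)/(-26 - 37) = -10/(-63) = -10*(-1/63) = 10/63 ≈ 0.15873)
L*(-192 - 303) = 10*(-192 - 303)/63 = (10/63)*(-495) = -550/7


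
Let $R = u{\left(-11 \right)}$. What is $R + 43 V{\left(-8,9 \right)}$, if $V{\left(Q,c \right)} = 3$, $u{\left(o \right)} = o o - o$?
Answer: $261$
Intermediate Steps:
$u{\left(o \right)} = o^{2} - o$
$R = 132$ ($R = - 11 \left(-1 - 11\right) = \left(-11\right) \left(-12\right) = 132$)
$R + 43 V{\left(-8,9 \right)} = 132 + 43 \cdot 3 = 132 + 129 = 261$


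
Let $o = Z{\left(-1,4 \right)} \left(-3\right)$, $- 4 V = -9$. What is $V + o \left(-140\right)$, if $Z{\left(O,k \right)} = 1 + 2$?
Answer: $\frac{5049}{4} \approx 1262.3$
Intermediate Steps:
$V = \frac{9}{4}$ ($V = \left(- \frac{1}{4}\right) \left(-9\right) = \frac{9}{4} \approx 2.25$)
$Z{\left(O,k \right)} = 3$
$o = -9$ ($o = 3 \left(-3\right) = -9$)
$V + o \left(-140\right) = \frac{9}{4} - -1260 = \frac{9}{4} + 1260 = \frac{5049}{4}$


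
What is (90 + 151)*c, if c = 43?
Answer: 10363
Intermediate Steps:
(90 + 151)*c = (90 + 151)*43 = 241*43 = 10363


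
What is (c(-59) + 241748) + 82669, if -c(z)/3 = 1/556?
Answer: 180375849/556 ≈ 3.2442e+5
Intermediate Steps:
c(z) = -3/556
(c(-59) + 241748) + 82669 = (-3/556 + 241748) + 82669 = 134411885/556 + 82669 = 180375849/556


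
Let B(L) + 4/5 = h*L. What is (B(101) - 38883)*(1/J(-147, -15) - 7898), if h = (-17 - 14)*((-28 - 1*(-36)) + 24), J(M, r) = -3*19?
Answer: 104350195291/95 ≈ 1.0984e+9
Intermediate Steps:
J(M, r) = -57
h = -992 (h = -31*((-28 + 36) + 24) = -31*(8 + 24) = -31*32 = -992)
B(L) = -⅘ - 992*L
(B(101) - 38883)*(1/J(-147, -15) - 7898) = ((-⅘ - 992*101) - 38883)*(1/(-57) - 7898) = ((-⅘ - 100192) - 38883)*(-1/57 - 7898) = (-500964/5 - 38883)*(-450187/57) = -695379/5*(-450187/57) = 104350195291/95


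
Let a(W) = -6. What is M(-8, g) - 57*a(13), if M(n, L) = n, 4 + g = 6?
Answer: 334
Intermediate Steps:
g = 2 (g = -4 + 6 = 2)
M(-8, g) - 57*a(13) = -8 - 57*(-6) = -8 + 342 = 334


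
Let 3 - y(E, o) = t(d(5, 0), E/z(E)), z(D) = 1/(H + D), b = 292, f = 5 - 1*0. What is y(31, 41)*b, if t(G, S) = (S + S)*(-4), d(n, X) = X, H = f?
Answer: 2607852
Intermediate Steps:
f = 5 (f = 5 + 0 = 5)
H = 5
z(D) = 1/(5 + D)
t(G, S) = -8*S (t(G, S) = (2*S)*(-4) = -8*S)
y(E, o) = 3 + 8*E*(5 + E) (y(E, o) = 3 - (-8)*E/(1/(5 + E)) = 3 - (-8)*E*(5 + E) = 3 + 8*E*(5 + E))
y(31, 41)*b = (3 + 8*31*(5 + 31))*292 = (3 + 8*31*36)*292 = (3 + 8928)*292 = 8931*292 = 2607852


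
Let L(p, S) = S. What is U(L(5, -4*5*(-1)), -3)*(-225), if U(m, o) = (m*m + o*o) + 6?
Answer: -93375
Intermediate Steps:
U(m, o) = 6 + m² + o² (U(m, o) = (m² + o²) + 6 = 6 + m² + o²)
U(L(5, -4*5*(-1)), -3)*(-225) = (6 + (-4*5*(-1))² + (-3)²)*(-225) = (6 + (-20*(-1))² + 9)*(-225) = (6 + 20² + 9)*(-225) = (6 + 400 + 9)*(-225) = 415*(-225) = -93375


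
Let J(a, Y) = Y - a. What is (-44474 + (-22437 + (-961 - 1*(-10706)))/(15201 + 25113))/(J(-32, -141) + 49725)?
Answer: -224117191/250027428 ≈ -0.89637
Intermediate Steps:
(-44474 + (-22437 + (-961 - 1*(-10706)))/(15201 + 25113))/(J(-32, -141) + 49725) = (-44474 + (-22437 + (-961 - 1*(-10706)))/(15201 + 25113))/((-141 - 1*(-32)) + 49725) = (-44474 + (-22437 + (-961 + 10706))/40314)/((-141 + 32) + 49725) = (-44474 + (-22437 + 9745)*(1/40314))/(-109 + 49725) = (-44474 - 12692*1/40314)/49616 = (-44474 - 6346/20157)*(1/49616) = -896468764/20157*1/49616 = -224117191/250027428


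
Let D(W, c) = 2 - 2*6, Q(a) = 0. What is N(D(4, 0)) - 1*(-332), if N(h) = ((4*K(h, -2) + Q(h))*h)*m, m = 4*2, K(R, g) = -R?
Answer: -2868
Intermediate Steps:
m = 8
D(W, c) = -10 (D(W, c) = 2 - 12 = -10)
N(h) = -32*h**2 (N(h) = ((4*(-h) + 0)*h)*8 = ((-4*h + 0)*h)*8 = ((-4*h)*h)*8 = -4*h**2*8 = -32*h**2)
N(D(4, 0)) - 1*(-332) = -32*(-10)**2 - 1*(-332) = -32*100 + 332 = -3200 + 332 = -2868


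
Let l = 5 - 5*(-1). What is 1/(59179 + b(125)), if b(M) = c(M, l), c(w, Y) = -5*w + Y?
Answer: 1/58564 ≈ 1.7075e-5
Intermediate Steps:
l = 10 (l = 5 + 5 = 10)
c(w, Y) = Y - 5*w
b(M) = 10 - 5*M
1/(59179 + b(125)) = 1/(59179 + (10 - 5*125)) = 1/(59179 + (10 - 625)) = 1/(59179 - 615) = 1/58564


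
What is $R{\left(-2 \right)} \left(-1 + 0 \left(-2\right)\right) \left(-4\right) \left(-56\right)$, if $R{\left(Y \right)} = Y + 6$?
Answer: $-896$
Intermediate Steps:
$R{\left(Y \right)} = 6 + Y$
$R{\left(-2 \right)} \left(-1 + 0 \left(-2\right)\right) \left(-4\right) \left(-56\right) = \left(6 - 2\right) \left(-1 + 0 \left(-2\right)\right) \left(-4\right) \left(-56\right) = 4 \left(-1 + 0\right) \left(-4\right) \left(-56\right) = 4 \left(\left(-1\right) \left(-4\right)\right) \left(-56\right) = 4 \cdot 4 \left(-56\right) = 16 \left(-56\right) = -896$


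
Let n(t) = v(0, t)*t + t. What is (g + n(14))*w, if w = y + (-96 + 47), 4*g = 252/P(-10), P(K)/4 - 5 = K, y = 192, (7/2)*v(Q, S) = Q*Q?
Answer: 31031/20 ≈ 1551.6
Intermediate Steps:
v(Q, S) = 2*Q²/7 (v(Q, S) = 2*(Q*Q)/7 = 2*Q²/7)
P(K) = 20 + 4*K
n(t) = t (n(t) = ((2/7)*0²)*t + t = ((2/7)*0)*t + t = 0*t + t = 0 + t = t)
g = -63/20 (g = (252/(20 + 4*(-10)))/4 = (252/(20 - 40))/4 = (252/(-20))/4 = (252*(-1/20))/4 = (¼)*(-63/5) = -63/20 ≈ -3.1500)
w = 143 (w = 192 + (-96 + 47) = 192 - 49 = 143)
(g + n(14))*w = (-63/20 + 14)*143 = (217/20)*143 = 31031/20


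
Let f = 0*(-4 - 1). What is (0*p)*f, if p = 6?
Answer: 0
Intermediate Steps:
f = 0 (f = 0*(-5) = 0)
(0*p)*f = (0*6)*0 = 0*0 = 0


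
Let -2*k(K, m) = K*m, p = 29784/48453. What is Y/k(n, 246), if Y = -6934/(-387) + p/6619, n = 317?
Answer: -741272496182/1613121712834473 ≈ -0.00045953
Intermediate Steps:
p = 9928/16151 (p = 29784*(1/48453) = 9928/16151 ≈ 0.61470)
k(K, m) = -K*m/2
Y = 741272496182/41371642503 (Y = -6934/(-387) + (9928/16151)/6619 = -6934*(-1/387) + (9928/16151)*(1/6619) = 6934/387 + 9928/106903469 = 741272496182/41371642503 ≈ 17.917)
Y/k(n, 246) = 741272496182/(41371642503*((-½*317*246))) = (741272496182/41371642503)/(-38991) = (741272496182/41371642503)*(-1/38991) = -741272496182/1613121712834473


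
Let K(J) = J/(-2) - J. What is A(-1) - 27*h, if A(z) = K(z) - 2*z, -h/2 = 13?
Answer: 1411/2 ≈ 705.50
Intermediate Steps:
K(J) = -3*J/2 (K(J) = J*(-½) - J = -J/2 - J = -3*J/2)
h = -26 (h = -2*13 = -26)
A(z) = -7*z/2 (A(z) = -3*z/2 - 2*z = -7*z/2)
A(-1) - 27*h = -7/2*(-1) - 27*(-26) = 7/2 + 702 = 1411/2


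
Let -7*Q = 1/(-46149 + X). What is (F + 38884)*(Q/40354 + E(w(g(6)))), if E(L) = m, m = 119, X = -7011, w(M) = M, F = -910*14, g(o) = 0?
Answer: 2919904285715714/938533155 ≈ 3.1111e+6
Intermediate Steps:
F = -12740
E(L) = 119
Q = 1/372120 (Q = -1/(7*(-46149 - 7011)) = -⅐/(-53160) = -⅐*(-1/53160) = 1/372120 ≈ 2.6873e-6)
(F + 38884)*(Q/40354 + E(w(g(6)))) = (-12740 + 38884)*((1/372120)/40354 + 119) = 26144*((1/372120)*(1/40354) + 119) = 26144*(1/15016530480 + 119) = 26144*(1786967127121/15016530480) = 2919904285715714/938533155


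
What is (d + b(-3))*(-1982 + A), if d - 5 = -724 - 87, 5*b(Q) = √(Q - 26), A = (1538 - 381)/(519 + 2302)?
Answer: 11180130/7 - 86001*I*√29/217 ≈ 1.5972e+6 - 2134.2*I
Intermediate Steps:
A = 89/217 (A = 1157/2821 = 1157*(1/2821) = 89/217 ≈ 0.41014)
b(Q) = √(-26 + Q)/5 (b(Q) = √(Q - 26)/5 = √(-26 + Q)/5)
d = -806 (d = 5 + (-724 - 87) = 5 - 811 = -806)
(d + b(-3))*(-1982 + A) = (-806 + √(-26 - 3)/5)*(-1982 + 89/217) = (-806 + √(-29)/5)*(-430005/217) = (-806 + (I*√29)/5)*(-430005/217) = (-806 + I*√29/5)*(-430005/217) = 11180130/7 - 86001*I*√29/217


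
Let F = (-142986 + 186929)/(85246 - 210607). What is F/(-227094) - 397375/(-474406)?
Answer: 2828195700430277/3376434191868801 ≈ 0.83763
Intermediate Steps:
F = -43943/125361 (F = 43943/(-125361) = 43943*(-1/125361) = -43943/125361 ≈ -0.35053)
F/(-227094) - 397375/(-474406) = -43943/125361/(-227094) - 397375/(-474406) = -43943/125361*(-1/227094) - 397375*(-1/474406) = 43943/28468730934 + 397375/474406 = 2828195700430277/3376434191868801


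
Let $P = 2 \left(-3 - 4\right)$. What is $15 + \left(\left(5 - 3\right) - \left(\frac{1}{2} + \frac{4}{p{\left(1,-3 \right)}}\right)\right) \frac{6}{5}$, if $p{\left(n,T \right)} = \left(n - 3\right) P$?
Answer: $\frac{582}{35} \approx 16.629$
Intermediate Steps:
$P = -14$ ($P = 2 \left(-3 - 4\right) = 2 \left(-7\right) = -14$)
$p{\left(n,T \right)} = 42 - 14 n$ ($p{\left(n,T \right)} = \left(n - 3\right) \left(-14\right) = \left(-3 + n\right) \left(-14\right) = 42 - 14 n$)
$15 + \left(\left(5 - 3\right) - \left(\frac{1}{2} + \frac{4}{p{\left(1,-3 \right)}}\right)\right) \frac{6}{5} = 15 + \left(\left(5 - 3\right) - \left(\frac{1}{2} + \frac{4}{42 - 14}\right)\right) \frac{6}{5} = 15 + \left(2 - \left(\frac{1}{2} + \frac{4}{42 - 14}\right)\right) 6 \cdot \frac{1}{5} = 15 + \left(2 - \left(\frac{1}{2} + \frac{4}{28}\right)\right) \frac{6}{5} = 15 + \left(2 - \frac{9}{14}\right) \frac{6}{5} = 15 + \frac{19}{14} \cdot \frac{6}{5} = 15 + \frac{57}{35} = \frac{582}{35}$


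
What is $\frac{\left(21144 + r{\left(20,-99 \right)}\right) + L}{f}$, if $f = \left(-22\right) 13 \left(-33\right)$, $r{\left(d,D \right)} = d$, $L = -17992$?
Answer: $\frac{122}{363} \approx 0.33609$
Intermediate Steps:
$f = 9438$ ($f = \left(-286\right) \left(-33\right) = 9438$)
$\frac{\left(21144 + r{\left(20,-99 \right)}\right) + L}{f} = \frac{\left(21144 + 20\right) - 17992}{9438} = \left(21164 - 17992\right) \frac{1}{9438} = 3172 \cdot \frac{1}{9438} = \frac{122}{363}$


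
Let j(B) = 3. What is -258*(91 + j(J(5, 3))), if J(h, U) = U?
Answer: -24252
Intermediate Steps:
-258*(91 + j(J(5, 3))) = -258*(91 + 3) = -258*94 = -24252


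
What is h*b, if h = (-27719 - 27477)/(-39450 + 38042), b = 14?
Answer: 96593/176 ≈ 548.82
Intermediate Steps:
h = 13799/352 (h = -55196/(-1408) = -55196*(-1/1408) = 13799/352 ≈ 39.202)
h*b = (13799/352)*14 = 96593/176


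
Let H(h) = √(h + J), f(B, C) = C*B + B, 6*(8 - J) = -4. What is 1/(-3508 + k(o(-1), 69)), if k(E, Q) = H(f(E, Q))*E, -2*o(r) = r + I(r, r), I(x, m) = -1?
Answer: -2631/9229489 - √177/18458978 ≈ -0.00028579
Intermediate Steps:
J = 26/3 (J = 8 - ⅙*(-4) = 8 + ⅔ = 26/3 ≈ 8.6667)
f(B, C) = B + B*C (f(B, C) = B*C + B = B + B*C)
H(h) = √(26/3 + h) (H(h) = √(h + 26/3) = √(26/3 + h))
o(r) = ½ - r/2 (o(r) = -(r - 1)/2 = -(-1 + r)/2 = ½ - r/2)
k(E, Q) = E*√(78 + 9*E*(1 + Q))/3 (k(E, Q) = (√(78 + 9*(E*(1 + Q)))/3)*E = (√(78 + 9*E*(1 + Q))/3)*E = E*√(78 + 9*E*(1 + Q))/3)
1/(-3508 + k(o(-1), 69)) = 1/(-3508 + (½ - ½*(-1))*√3*√(26 + 3*(½ - ½*(-1))*(1 + 69))/3) = 1/(-3508 + (½ + ½)*√3*√(26 + 3*(½ + ½)*70)/3) = 1/(-3508 + (⅓)*1*√3*√(26 + 3*1*70)) = 1/(-3508 + (⅓)*1*√3*√(26 + 210)) = 1/(-3508 + (⅓)*1*√3*√236) = 1/(-3508 + (⅓)*1*√3*(2*√59)) = 1/(-3508 + 2*√177/3)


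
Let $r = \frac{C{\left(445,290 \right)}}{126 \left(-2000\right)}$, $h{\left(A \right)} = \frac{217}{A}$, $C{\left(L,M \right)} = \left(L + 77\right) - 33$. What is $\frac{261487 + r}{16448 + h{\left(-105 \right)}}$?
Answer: $\frac{21964907837}{1381458400} \approx 15.9$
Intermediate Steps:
$C{\left(L,M \right)} = 44 + L$ ($C{\left(L,M \right)} = \left(77 + L\right) - 33 = 44 + L$)
$r = - \frac{163}{84000}$ ($r = \frac{44 + 445}{126 \left(-2000\right)} = \frac{489}{-252000} = 489 \left(- \frac{1}{252000}\right) = - \frac{163}{84000} \approx -0.0019405$)
$\frac{261487 + r}{16448 + h{\left(-105 \right)}} = \frac{261487 - \frac{163}{84000}}{16448 + \frac{217}{-105}} = \frac{21964907837}{84000 \left(16448 + 217 \left(- \frac{1}{105}\right)\right)} = \frac{21964907837}{84000 \left(16448 - \frac{31}{15}\right)} = \frac{21964907837}{84000 \cdot \frac{246689}{15}} = \frac{21964907837}{84000} \cdot \frac{15}{246689} = \frac{21964907837}{1381458400}$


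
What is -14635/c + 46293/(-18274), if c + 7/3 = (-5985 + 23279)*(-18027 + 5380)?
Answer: -30374426522703/11990515453114 ≈ -2.5332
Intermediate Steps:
c = -656151661/3 (c = -7/3 + (-5985 + 23279)*(-18027 + 5380) = -7/3 + 17294*(-12647) = -7/3 - 218717218 = -656151661/3 ≈ -2.1872e+8)
-14635/c + 46293/(-18274) = -14635/(-656151661/3) + 46293/(-18274) = -14635*(-3/656151661) + 46293*(-1/18274) = 43905/656151661 - 46293/18274 = -30374426522703/11990515453114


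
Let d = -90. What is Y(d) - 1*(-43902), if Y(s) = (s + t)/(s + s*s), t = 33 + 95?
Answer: 175827529/4005 ≈ 43902.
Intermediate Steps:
t = 128
Y(s) = (128 + s)/(s + s²) (Y(s) = (s + 128)/(s + s*s) = (128 + s)/(s + s²))
Y(d) - 1*(-43902) = (128 - 90)/((-90)*(1 - 90)) - 1*(-43902) = -1/90*38/(-89) + 43902 = -1/90*(-1/89)*38 + 43902 = 19/4005 + 43902 = 175827529/4005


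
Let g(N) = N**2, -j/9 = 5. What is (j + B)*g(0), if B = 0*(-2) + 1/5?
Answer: 0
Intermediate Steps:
j = -45 (j = -9*5 = -45)
B = 1/5 (B = 0 + 1/5 = 1/5 ≈ 0.20000)
(j + B)*g(0) = (-45 + 1/5)*0**2 = -224/5*0 = 0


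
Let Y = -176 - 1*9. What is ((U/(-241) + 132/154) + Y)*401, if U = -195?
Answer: -124022884/1687 ≈ -73517.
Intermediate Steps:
Y = -185 (Y = -176 - 9 = -185)
((U/(-241) + 132/154) + Y)*401 = ((-195/(-241) + 132/154) - 185)*401 = ((-195*(-1/241) + 132*(1/154)) - 185)*401 = ((195/241 + 6/7) - 185)*401 = (2811/1687 - 185)*401 = -309284/1687*401 = -124022884/1687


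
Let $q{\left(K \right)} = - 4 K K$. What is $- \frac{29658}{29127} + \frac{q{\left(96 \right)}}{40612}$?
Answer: $- \frac{189850702}{98575477} \approx -1.9259$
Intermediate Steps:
$q{\left(K \right)} = - 4 K^{2}$
$- \frac{29658}{29127} + \frac{q{\left(96 \right)}}{40612} = - \frac{29658}{29127} + \frac{\left(-4\right) 96^{2}}{40612} = \left(-29658\right) \frac{1}{29127} + \left(-4\right) 9216 \cdot \frac{1}{40612} = - \frac{9886}{9709} - \frac{9216}{10153} = - \frac{189850702}{98575477}$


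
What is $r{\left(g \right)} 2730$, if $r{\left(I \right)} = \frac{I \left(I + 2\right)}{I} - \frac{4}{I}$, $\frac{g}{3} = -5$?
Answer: $-34762$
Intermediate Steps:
$g = -15$ ($g = 3 \left(-5\right) = -15$)
$r{\left(I \right)} = 2 + I - \frac{4}{I}$ ($r{\left(I \right)} = \frac{I \left(2 + I\right)}{I} - \frac{4}{I} = \left(2 + I\right) - \frac{4}{I} = 2 + I - \frac{4}{I}$)
$r{\left(g \right)} 2730 = \left(2 - 15 - \frac{4}{-15}\right) 2730 = \left(2 - 15 - - \frac{4}{15}\right) 2730 = \left(2 - 15 + \frac{4}{15}\right) 2730 = \left(- \frac{191}{15}\right) 2730 = -34762$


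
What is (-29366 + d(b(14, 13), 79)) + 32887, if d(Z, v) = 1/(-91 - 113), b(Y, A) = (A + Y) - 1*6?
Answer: 718283/204 ≈ 3521.0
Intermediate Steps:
b(Y, A) = -6 + A + Y (b(Y, A) = (A + Y) - 6 = -6 + A + Y)
d(Z, v) = -1/204 (d(Z, v) = 1/(-204) = -1/204)
(-29366 + d(b(14, 13), 79)) + 32887 = (-29366 - 1/204) + 32887 = -5990665/204 + 32887 = 718283/204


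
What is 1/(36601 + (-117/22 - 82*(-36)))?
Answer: 22/870049 ≈ 2.5286e-5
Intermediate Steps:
1/(36601 + (-117/22 - 82*(-36))) = 1/(36601 + (-117*1/22 + 2952)) = 1/(36601 + (-117/22 + 2952)) = 1/(36601 + 64827/22) = 1/(870049/22) = 22/870049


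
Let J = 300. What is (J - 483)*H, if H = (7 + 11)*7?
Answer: -23058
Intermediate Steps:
H = 126 (H = 18*7 = 126)
(J - 483)*H = (300 - 483)*126 = -183*126 = -23058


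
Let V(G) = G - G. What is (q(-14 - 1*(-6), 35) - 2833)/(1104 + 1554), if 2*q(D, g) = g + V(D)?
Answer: -1877/1772 ≈ -1.0593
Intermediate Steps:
V(G) = 0
q(D, g) = g/2 (q(D, g) = (g + 0)/2 = g/2)
(q(-14 - 1*(-6), 35) - 2833)/(1104 + 1554) = ((1/2)*35 - 2833)/(1104 + 1554) = (35/2 - 2833)/2658 = -5631/2*1/2658 = -1877/1772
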